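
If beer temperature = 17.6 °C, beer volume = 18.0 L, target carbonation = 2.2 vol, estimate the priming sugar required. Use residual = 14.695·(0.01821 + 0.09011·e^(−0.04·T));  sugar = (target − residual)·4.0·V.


residual = 14.695·(0.01821 + 0.09011·e^(−0.04·17.6)) = 0.9225
sugar = (2.2 − 0.9225)·4.0·18.0

91.9777 g


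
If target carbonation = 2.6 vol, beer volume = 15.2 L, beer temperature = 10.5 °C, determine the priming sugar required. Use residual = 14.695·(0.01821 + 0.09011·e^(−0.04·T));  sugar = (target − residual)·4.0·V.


residual = 14.695·(0.01821 + 0.09011·e^(−0.04·10.5)) = 1.1376
sugar = (2.6 − 1.1376)·4.0·15.2

88.9118 g


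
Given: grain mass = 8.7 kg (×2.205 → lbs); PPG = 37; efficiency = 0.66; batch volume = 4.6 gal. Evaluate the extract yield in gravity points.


points = lbs × PPG × eff / vol
lbs = 8.7 × 2.205 = 19.1835
points = 19.1835 × 37 × 0.66 / 4.6

101.8394 points


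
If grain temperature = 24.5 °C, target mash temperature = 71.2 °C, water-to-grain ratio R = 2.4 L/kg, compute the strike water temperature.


T_strike = (0.41/R)·(T_mash − T_grain) + T_mash
T_strike = (0.41/2.4)·(71.2 − 24.5) + 71.2

79.1779 °C


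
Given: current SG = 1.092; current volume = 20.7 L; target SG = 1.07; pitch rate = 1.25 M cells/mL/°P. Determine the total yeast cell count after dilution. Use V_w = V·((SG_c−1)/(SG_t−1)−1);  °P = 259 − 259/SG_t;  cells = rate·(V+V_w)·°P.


V_w = 20.7·((1.092−1)/(1.07−1)−1) = 6.5057
V_final = 20.7 + 6.5057 = 27.2057
°P = 259 − 259/1.07 = 16.9439
cells = 1.25·27.2057·16.9439

576.2145 billion cells


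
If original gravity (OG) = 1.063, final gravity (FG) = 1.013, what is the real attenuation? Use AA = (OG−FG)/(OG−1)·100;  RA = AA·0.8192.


AA = (1.063 − 1.013)/(1.063 − 1)·100 = 79.3651
RA = 79.3651·0.8192

65.0159 %


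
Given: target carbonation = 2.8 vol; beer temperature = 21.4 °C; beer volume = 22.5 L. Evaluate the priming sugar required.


residual = 14.695·(0.01821 + 0.09011·e^(−0.04·T));  sugar = (target − residual)·4.0·V
residual = 14.695·(0.01821 + 0.09011·e^(−0.04·21.4)) = 0.8302
sugar = (2.8 − 0.8302)·4.0·22.5

177.2839 g


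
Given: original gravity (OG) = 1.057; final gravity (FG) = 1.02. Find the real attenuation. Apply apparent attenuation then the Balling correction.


AA = (OG−FG)/(OG−1)·100;  RA = AA·0.8192
AA = (1.057 − 1.02)/(1.057 − 1)·100 = 64.9123
RA = 64.9123·0.8192

53.1761 %


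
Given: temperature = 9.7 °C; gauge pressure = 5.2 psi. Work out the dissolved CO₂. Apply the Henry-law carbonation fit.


vols = (P + 14.695)·(0.01821 + 0.09011·e^(−0.04·T))
vols = (5.2 + 14.695)·(0.01821 + 0.09011·e^(−0.04·9.7))

1.5785 volumes


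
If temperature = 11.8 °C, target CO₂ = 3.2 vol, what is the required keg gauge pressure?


psi = vols/(0.01821 + 0.09011·e^(−0.04·T)) − 14.695
psi = 3.2/(0.01821 + 0.09011·e^(−0.04·11.8)) − 14.695

28.3063 psi


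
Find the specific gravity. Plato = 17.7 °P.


SG = 259/(259 − P)
SG = 259/(259 − 17.7)

1.0734


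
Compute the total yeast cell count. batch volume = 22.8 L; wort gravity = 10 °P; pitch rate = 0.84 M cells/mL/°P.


cells (billions) = rate · V_L · °P
cells = 0.84 · 22.8 · 10

191.5200 billion cells


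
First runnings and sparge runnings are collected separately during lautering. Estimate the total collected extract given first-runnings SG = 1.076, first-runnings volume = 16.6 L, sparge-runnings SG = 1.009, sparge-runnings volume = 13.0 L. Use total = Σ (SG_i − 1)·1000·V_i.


first = (1.076 − 1)·1000·16.6 = 1261.6000
sparge = (1.009 − 1)·1000·13.0 = 117.0000
total = 1261.6000 + 117.0000

1378.6000 gravity·L


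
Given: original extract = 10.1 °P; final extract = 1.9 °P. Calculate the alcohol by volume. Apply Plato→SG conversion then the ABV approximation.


SG = 259/(259 − P);  ABV = (OG − FG)·131.25
OG = 259/(259 − 10.1) = 1.0406
FG = 259/(259 − 1.9) = 1.0074
ABV = (1.0406 − 1.0074)·131.25

4.3560 % ABV


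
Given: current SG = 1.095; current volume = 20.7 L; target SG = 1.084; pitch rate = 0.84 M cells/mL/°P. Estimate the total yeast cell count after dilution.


V_w = V·((SG_c−1)/(SG_t−1)−1);  °P = 259 − 259/SG_t;  cells = rate·(V+V_w)·°P
V_w = 20.7·((1.095−1)/(1.084−1)−1) = 2.7107
V_final = 20.7 + 2.7107 = 23.4107
°P = 259 − 259/1.084 = 20.0701
cells = 0.84·23.4107·20.0701

394.6787 billion cells


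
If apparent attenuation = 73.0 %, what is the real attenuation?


RA = AA · 0.8192
RA = 73.0 · 0.8192

59.8016 %


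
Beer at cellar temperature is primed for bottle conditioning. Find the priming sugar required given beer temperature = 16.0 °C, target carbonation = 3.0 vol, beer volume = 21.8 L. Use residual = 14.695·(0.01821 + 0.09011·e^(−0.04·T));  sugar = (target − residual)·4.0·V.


residual = 14.695·(0.01821 + 0.09011·e^(−0.04·16.0)) = 0.9658
sugar = (3.0 − 0.9658)·4.0·21.8

177.3806 g


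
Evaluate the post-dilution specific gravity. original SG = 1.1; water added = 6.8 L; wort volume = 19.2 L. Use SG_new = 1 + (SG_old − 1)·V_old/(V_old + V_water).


pts = (1.1 − 1)·1000·19.2/(19.2 + 6.8) = 73.8462
SG_new = 1 + 73.8462/1000

1.0738


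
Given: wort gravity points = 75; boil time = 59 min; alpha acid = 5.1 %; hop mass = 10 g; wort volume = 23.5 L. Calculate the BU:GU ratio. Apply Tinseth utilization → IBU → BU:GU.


U = 1.65·0.000125^(GP/1000)·(1−e^(−0.04t))/4.15;  IBU = (α/100)·m·U·1000/V;  BU:GU = IBU/GP
U = 1.65·0.000125^(75/1000)·(1−e^(−0.04·59))/4.15 = 0.1835
IBU = (5.1/100)·10·0.1835·1000/23.5 = 3.9823
BU:GU = 3.9823/75

0.0531


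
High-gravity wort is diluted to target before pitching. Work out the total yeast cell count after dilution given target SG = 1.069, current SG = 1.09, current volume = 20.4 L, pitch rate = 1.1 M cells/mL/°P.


V_w = V·((SG_c−1)/(SG_t−1)−1);  °P = 259 − 259/SG_t;  cells = rate·(V+V_w)·°P
V_w = 20.4·((1.09−1)/(1.069−1)−1) = 6.2087
V_final = 20.4 + 6.2087 = 26.6087
°P = 259 − 259/1.069 = 16.7175
cells = 1.1·26.6087·16.7175

489.3138 billion cells


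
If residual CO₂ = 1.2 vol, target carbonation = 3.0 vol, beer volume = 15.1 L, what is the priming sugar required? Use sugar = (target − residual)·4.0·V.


sugar = (3.0 − 1.2)·4.0·15.1

108.7200 g


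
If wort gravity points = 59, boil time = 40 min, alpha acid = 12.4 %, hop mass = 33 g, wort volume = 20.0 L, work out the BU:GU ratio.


U = 1.65·0.000125^(GP/1000)·(1−e^(−0.04t))/4.15;  IBU = (α/100)·m·U·1000/V;  BU:GU = IBU/GP
U = 1.65·0.000125^(59/1000)·(1−e^(−0.04·40))/4.15 = 0.1867
IBU = (12.4/100)·33·0.1867·1000/20.0 = 38.2048
BU:GU = 38.2048/59

0.6475


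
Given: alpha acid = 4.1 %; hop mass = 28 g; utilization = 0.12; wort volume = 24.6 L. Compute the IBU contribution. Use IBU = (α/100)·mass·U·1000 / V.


IBU = (4.1/100)·28·0.12·1000 / 24.6

5.6000 IBU


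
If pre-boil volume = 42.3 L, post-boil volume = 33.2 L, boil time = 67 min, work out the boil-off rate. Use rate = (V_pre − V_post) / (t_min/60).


rate = (42.3 − 33.2) / (67/60)

8.1493 L/hr


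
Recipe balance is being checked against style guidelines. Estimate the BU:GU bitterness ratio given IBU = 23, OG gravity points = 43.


BU:GU = IBU / OG_points
BU:GU = 23 / 43

0.5349


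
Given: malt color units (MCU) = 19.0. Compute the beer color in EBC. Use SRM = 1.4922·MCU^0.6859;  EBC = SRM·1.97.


SRM = 1.4922·19.0^0.6859 = 11.2441
EBC = 11.2441·1.97

22.1508 EBC


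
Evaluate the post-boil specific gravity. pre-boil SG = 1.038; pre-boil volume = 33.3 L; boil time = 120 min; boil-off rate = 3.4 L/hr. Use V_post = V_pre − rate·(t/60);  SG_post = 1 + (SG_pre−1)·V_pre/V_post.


V_post = 33.3 − 3.4·(120/60) = 26.5000
SG_post = 1 + (1.038 − 1)·33.3/26.5000

1.0478


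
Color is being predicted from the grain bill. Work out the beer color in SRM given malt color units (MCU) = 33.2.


SRM = 1.4922 · MCU^0.6859
SRM = 1.4922 · 33.2^0.6859

16.4883 SRM


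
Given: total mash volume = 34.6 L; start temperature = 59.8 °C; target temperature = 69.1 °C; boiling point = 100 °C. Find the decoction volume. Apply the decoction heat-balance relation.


V_dec = V_total·(T_target − T_start)/(T_boil − T_start)
V_dec = 34.6·(69.1 − 59.8)/(100 − 59.8)

8.0045 L


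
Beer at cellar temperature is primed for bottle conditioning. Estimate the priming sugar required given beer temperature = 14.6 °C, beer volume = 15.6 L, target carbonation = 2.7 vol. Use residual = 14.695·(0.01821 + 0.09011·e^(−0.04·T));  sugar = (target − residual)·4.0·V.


residual = 14.695·(0.01821 + 0.09011·e^(−0.04·14.6)) = 1.0060
sugar = (2.7 − 1.0060)·4.0·15.6

105.7034 g


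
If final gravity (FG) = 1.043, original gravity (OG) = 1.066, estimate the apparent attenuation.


AA = (OG − FG)/(OG − 1) · 100
AA = (1.066 − 1.043)/(1.066 − 1) · 100

34.8485 %


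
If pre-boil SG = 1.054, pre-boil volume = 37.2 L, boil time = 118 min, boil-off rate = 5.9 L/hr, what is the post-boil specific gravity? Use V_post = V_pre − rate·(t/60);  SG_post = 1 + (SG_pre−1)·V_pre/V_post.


V_post = 37.2 − 5.9·(118/60) = 25.5967
SG_post = 1 + (1.054 − 1)·37.2/25.5967

1.0785


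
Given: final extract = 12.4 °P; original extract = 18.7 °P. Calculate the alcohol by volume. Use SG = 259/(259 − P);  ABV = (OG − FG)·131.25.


OG = 259/(259 − 18.7) = 1.0778
FG = 259/(259 − 12.4) = 1.0503
ABV = (1.0778 − 1.0503)·131.25

3.6140 % ABV


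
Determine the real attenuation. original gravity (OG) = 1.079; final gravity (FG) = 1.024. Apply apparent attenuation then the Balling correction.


AA = (OG−FG)/(OG−1)·100;  RA = AA·0.8192
AA = (1.079 − 1.024)/(1.079 − 1)·100 = 69.6203
RA = 69.6203·0.8192

57.0329 %


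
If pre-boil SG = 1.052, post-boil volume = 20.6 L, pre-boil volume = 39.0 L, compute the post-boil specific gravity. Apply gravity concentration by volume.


SG_post = 1 + (SG_pre − 1)·V_pre/V_post
pts_pre = (1.052 − 1)·1000 = 52.0000
pts_post = 52.0000·39.0/20.6 = 98.4466
SG_post = 1 + 98.4466/1000

1.0984


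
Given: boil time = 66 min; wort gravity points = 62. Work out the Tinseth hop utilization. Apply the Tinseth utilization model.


U = 1.65·0.000125^(GP/1000) · (1 − e^(−0.04·t))/4.15
bigness = 1.65·0.000125^(62/1000) = 0.9451
boil_factor = (1 − e^(−0.04·66))/4.15 = 0.2238
U = 0.9451 · 0.2238

0.2115


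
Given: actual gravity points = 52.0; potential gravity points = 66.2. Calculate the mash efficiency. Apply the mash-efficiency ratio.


efficiency = actual / potential × 100
efficiency = 52.0 / 66.2 × 100

78.5498 %


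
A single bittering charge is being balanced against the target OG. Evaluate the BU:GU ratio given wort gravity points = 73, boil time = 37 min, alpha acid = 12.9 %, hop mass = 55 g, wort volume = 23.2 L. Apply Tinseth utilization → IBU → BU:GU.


U = 1.65·0.000125^(GP/1000)·(1−e^(−0.04t))/4.15;  IBU = (α/100)·m·U·1000/V;  BU:GU = IBU/GP
U = 1.65·0.000125^(73/1000)·(1−e^(−0.04·37))/4.15 = 0.1593
IBU = (12.9/100)·55·0.1593·1000/23.2 = 48.7299
BU:GU = 48.7299/73

0.6675


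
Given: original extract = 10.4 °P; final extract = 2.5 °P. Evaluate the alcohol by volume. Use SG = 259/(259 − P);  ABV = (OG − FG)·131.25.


OG = 259/(259 − 10.4) = 1.0418
FG = 259/(259 − 2.5) = 1.0097
ABV = (1.0418 − 1.0097)·131.25

4.2115 % ABV


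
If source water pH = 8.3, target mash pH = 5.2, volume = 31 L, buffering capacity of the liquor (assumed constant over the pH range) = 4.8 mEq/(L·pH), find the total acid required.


acid = buffering capacity · (pH_source − pH_target) · V
acid = 4.8 · (8.3 − 5.2) · 31

461.2800 mEq


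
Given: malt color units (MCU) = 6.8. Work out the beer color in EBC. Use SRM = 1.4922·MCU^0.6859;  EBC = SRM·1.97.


SRM = 1.4922·6.8^0.6859 = 5.5571
EBC = 5.5571·1.97

10.9474 EBC


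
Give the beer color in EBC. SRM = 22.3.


EBC = SRM · 1.97
EBC = 22.3 · 1.97

43.9310 EBC


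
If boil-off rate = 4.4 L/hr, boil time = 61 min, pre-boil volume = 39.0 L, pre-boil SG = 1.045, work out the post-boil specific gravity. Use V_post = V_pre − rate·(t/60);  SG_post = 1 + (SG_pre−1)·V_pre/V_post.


V_post = 39.0 − 4.4·(61/60) = 34.5267
SG_post = 1 + (1.045 − 1)·39.0/34.5267

1.0508


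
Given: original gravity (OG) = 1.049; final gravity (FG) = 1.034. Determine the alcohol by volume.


ABV = (OG − FG) · 131.25
ABV = (1.049 − 1.034) · 131.25

1.9687 % ABV


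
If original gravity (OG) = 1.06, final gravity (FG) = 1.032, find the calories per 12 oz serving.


ABW = (OG−FG)·131.25·0.79/FG;  °P = 259 − 259/SG (for OG→OE and FG→AE);  RE = 0.1808·OE + 0.8192·AE;  Cal = (6.9·ABW + 4·(RE−0.1))·FG·3.55
ABW = (1.06 − 1.032)·131.25·0.79/1.032 = 2.8132
OE = 259 − 259/1.06 = 14.6604 °P
AE = 259 − 259/1.032 = 8.0310 °P
RE = 0.1808·14.6604 + 0.8192·8.0310 = 9.2296 °P
Cal = (6.9·2.8132 + 4·(9.2296−0.1))·1.032·3.55

204.9039 kcal


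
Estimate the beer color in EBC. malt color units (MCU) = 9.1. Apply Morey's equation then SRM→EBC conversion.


SRM = 1.4922·MCU^0.6859;  EBC = SRM·1.97
SRM = 1.4922·9.1^0.6859 = 6.7863
EBC = 6.7863·1.97

13.3690 EBC


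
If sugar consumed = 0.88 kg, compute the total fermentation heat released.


Q = m_sugar · 590 kJ/kg
Q = 0.88 · 590

519.2000 kJ


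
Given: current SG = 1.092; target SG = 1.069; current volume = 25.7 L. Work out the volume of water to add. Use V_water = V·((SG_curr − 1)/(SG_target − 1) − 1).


V_water = 25.7·((1.092 − 1)/(1.069 − 1) − 1)

8.5667 L


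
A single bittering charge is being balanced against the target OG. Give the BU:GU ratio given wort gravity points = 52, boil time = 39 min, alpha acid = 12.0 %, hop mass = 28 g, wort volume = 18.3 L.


U = 1.65·0.000125^(GP/1000)·(1−e^(−0.04t))/4.15;  IBU = (α/100)·m·U·1000/V;  BU:GU = IBU/GP
U = 1.65·0.000125^(52/1000)·(1−e^(−0.04·39))/4.15 = 0.1968
IBU = (12.0/100)·28·0.1968·1000/18.3 = 36.1340
BU:GU = 36.1340/52

0.6949


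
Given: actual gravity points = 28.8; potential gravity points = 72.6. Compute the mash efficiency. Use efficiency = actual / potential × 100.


efficiency = 28.8 / 72.6 × 100

39.6694 %


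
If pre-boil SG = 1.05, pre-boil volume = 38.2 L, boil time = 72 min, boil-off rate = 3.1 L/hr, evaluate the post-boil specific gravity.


V_post = V_pre − rate·(t/60);  SG_post = 1 + (SG_pre−1)·V_pre/V_post
V_post = 38.2 − 3.1·(72/60) = 34.4800
SG_post = 1 + (1.05 − 1)·38.2/34.4800

1.0554


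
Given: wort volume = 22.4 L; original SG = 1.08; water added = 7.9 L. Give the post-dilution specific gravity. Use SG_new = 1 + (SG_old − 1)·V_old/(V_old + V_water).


pts = (1.08 − 1)·1000·22.4/(22.4 + 7.9) = 59.1419
SG_new = 1 + 59.1419/1000

1.0591


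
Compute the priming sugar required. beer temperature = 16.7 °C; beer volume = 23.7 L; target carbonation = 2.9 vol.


residual = 14.695·(0.01821 + 0.09011·e^(−0.04·T));  sugar = (target − residual)·4.0·V
residual = 14.695·(0.01821 + 0.09011·e^(−0.04·16.7)) = 0.9465
sugar = (2.9 − 0.9465)·4.0·23.7

185.1880 g


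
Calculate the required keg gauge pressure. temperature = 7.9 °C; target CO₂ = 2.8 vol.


psi = vols/(0.01821 + 0.09011·e^(−0.04·T)) − 14.695
psi = 2.8/(0.01821 + 0.09011·e^(−0.04·7.9)) − 14.695

18.6759 psi


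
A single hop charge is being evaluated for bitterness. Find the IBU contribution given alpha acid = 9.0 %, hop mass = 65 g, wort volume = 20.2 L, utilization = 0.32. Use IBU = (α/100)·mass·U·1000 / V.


IBU = (9.0/100)·65·0.32·1000 / 20.2

92.6733 IBU


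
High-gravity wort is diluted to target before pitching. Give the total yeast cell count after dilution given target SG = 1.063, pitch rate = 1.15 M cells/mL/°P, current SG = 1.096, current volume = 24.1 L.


V_w = V·((SG_c−1)/(SG_t−1)−1);  °P = 259 − 259/SG_t;  cells = rate·(V+V_w)·°P
V_w = 24.1·((1.096−1)/(1.063−1)−1) = 12.6238
V_final = 24.1 + 12.6238 = 36.7238
°P = 259 − 259/1.063 = 15.3500
cells = 1.15·36.7238·15.3500

648.2651 billion cells


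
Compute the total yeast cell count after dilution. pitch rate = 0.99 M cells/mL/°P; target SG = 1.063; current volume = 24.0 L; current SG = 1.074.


V_w = V·((SG_c−1)/(SG_t−1)−1);  °P = 259 − 259/SG_t;  cells = rate·(V+V_w)·°P
V_w = 24.0·((1.074−1)/(1.063−1)−1) = 4.1905
V_final = 24.0 + 4.1905 = 28.1905
°P = 259 − 259/1.063 = 15.3500
cells = 0.99·28.1905·15.3500

428.3953 billion cells


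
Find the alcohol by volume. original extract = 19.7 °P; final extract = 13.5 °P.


SG = 259/(259 − P);  ABV = (OG − FG)·131.25
OG = 259/(259 − 19.7) = 1.0823
FG = 259/(259 − 13.5) = 1.0550
ABV = (1.0823 − 1.0550)·131.25

3.5875 % ABV


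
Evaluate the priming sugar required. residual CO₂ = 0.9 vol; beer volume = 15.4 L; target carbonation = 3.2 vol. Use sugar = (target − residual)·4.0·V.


sugar = (3.2 − 0.9)·4.0·15.4

141.6800 g


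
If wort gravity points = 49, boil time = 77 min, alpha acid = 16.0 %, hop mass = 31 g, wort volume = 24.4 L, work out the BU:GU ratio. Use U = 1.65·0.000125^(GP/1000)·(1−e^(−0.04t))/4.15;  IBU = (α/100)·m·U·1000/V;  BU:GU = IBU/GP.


U = 1.65·0.000125^(49/1000)·(1−e^(−0.04·77))/4.15 = 0.2442
IBU = (16.0/100)·31·0.2442·1000/24.4 = 49.6413
BU:GU = 49.6413/49

1.0131


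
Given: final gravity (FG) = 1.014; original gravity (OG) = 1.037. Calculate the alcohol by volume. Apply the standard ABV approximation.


ABV = (OG − FG) · 131.25
ABV = (1.037 − 1.014) · 131.25

3.0187 % ABV


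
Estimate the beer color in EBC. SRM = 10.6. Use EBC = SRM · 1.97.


EBC = 10.6 · 1.97

20.8820 EBC


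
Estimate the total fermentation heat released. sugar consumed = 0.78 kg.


Q = m_sugar · 590 kJ/kg
Q = 0.78 · 590

460.2000 kJ


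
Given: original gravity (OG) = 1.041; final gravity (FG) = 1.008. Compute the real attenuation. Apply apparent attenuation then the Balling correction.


AA = (OG−FG)/(OG−1)·100;  RA = AA·0.8192
AA = (1.041 − 1.008)/(1.041 − 1)·100 = 80.4878
RA = 80.4878·0.8192

65.9356 %


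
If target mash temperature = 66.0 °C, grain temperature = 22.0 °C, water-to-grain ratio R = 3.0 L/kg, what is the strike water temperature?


T_strike = (0.41/R)·(T_mash − T_grain) + T_mash
T_strike = (0.41/3.0)·(66.0 − 22.0) + 66.0

72.0133 °C


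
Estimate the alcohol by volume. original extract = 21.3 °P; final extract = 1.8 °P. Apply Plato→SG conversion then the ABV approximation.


SG = 259/(259 − P);  ABV = (OG − FG)·131.25
OG = 259/(259 − 21.3) = 1.0896
FG = 259/(259 − 1.8) = 1.0070
ABV = (1.0896 − 1.0070)·131.25

10.8426 % ABV


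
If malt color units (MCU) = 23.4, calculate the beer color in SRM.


SRM = 1.4922 · MCU^0.6859
SRM = 1.4922 · 23.4^0.6859

12.9710 SRM


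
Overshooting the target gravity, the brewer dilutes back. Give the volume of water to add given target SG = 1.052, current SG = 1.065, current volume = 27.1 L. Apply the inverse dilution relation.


V_water = V·((SG_curr − 1)/(SG_target − 1) − 1)
V_water = 27.1·((1.065 − 1)/(1.052 − 1) − 1)

6.7750 L


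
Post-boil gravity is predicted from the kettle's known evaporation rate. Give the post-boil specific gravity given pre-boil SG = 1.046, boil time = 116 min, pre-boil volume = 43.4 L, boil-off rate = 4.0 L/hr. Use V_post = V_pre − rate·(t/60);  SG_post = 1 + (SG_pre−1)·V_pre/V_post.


V_post = 43.4 − 4.0·(116/60) = 35.6667
SG_post = 1 + (1.046 − 1)·43.4/35.6667

1.0560


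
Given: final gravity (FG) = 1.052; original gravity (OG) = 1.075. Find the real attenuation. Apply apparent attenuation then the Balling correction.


AA = (OG−FG)/(OG−1)·100;  RA = AA·0.8192
AA = (1.075 − 1.052)/(1.075 − 1)·100 = 30.6667
RA = 30.6667·0.8192

25.1221 %


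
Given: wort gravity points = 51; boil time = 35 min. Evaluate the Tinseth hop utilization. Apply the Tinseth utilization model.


U = 1.65·0.000125^(GP/1000) · (1 − e^(−0.04·t))/4.15
bigness = 1.65·0.000125^(51/1000) = 1.0433
boil_factor = (1 − e^(−0.04·35))/4.15 = 0.1815
U = 1.0433 · 0.1815

0.1894


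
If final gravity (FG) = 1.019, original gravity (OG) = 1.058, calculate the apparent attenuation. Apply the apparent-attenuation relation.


AA = (OG − FG)/(OG − 1) · 100
AA = (1.058 − 1.019)/(1.058 − 1) · 100

67.2414 %


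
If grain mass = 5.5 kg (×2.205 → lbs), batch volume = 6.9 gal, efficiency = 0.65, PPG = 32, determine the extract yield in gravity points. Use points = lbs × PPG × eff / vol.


lbs = 5.5 × 2.205 = 12.1275
points = 12.1275 × 32 × 0.65 / 6.9

36.5583 points


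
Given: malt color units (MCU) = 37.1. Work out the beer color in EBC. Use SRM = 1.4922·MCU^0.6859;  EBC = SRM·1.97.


SRM = 1.4922·37.1^0.6859 = 17.7935
EBC = 17.7935·1.97

35.0531 EBC


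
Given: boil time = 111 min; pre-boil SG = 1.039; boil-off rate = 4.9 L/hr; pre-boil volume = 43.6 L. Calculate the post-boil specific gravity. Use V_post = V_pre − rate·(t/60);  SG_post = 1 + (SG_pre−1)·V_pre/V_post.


V_post = 43.6 − 4.9·(111/60) = 34.5350
SG_post = 1 + (1.039 − 1)·43.6/34.5350

1.0492


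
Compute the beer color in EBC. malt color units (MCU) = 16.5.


SRM = 1.4922·MCU^0.6859;  EBC = SRM·1.97
SRM = 1.4922·16.5^0.6859 = 10.2070
EBC = 10.2070·1.97

20.1078 EBC


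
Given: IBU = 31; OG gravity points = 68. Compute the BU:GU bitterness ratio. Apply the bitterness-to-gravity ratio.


BU:GU = IBU / OG_points
BU:GU = 31 / 68

0.4559


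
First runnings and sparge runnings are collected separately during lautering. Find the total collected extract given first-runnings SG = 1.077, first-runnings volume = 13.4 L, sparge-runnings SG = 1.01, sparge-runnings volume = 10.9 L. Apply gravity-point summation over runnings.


total = Σ (SG_i − 1)·1000·V_i
first = (1.077 − 1)·1000·13.4 = 1031.8000
sparge = (1.01 − 1)·1000·10.9 = 109.0000
total = 1031.8000 + 109.0000

1140.8000 gravity·L


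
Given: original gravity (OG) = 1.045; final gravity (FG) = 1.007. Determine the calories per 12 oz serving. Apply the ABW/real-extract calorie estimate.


ABW = (OG−FG)·131.25·0.79/FG;  °P = 259 − 259/SG (for OG→OE and FG→AE);  RE = 0.1808·OE + 0.8192·AE;  Cal = (6.9·ABW + 4·(RE−0.1))·FG·3.55
ABW = (1.045 − 1.007)·131.25·0.79/1.007 = 3.9127
OE = 259 − 259/1.045 = 11.1531 °P
AE = 259 − 259/1.007 = 1.8004 °P
RE = 0.1808·11.1531 + 0.8192·1.8004 = 3.4914 °P
Cal = (6.9·3.9127 + 4·(3.4914−0.1))·1.007·3.55

145.0079 kcal


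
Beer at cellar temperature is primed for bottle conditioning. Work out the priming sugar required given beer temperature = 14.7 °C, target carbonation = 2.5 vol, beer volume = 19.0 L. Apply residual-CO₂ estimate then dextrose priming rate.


residual = 14.695·(0.01821 + 0.09011·e^(−0.04·T));  sugar = (target − residual)·4.0·V
residual = 14.695·(0.01821 + 0.09011·e^(−0.04·14.7)) = 1.0031
sugar = (2.5 − 1.0031)·4.0·19.0

113.7654 g


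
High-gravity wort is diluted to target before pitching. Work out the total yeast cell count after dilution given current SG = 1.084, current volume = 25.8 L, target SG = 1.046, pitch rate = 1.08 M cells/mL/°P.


V_w = V·((SG_c−1)/(SG_t−1)−1);  °P = 259 − 259/SG_t;  cells = rate·(V+V_w)·°P
V_w = 25.8·((1.084−1)/(1.046−1)−1) = 21.3130
V_final = 25.8 + 21.3130 = 47.1130
°P = 259 − 259/1.046 = 11.3901
cells = 1.08·47.1130·11.3901

579.5499 billion cells


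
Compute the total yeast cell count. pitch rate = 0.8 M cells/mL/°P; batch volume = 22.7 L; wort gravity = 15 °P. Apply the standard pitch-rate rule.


cells (billions) = rate · V_L · °P
cells = 0.8 · 22.7 · 15

272.4000 billion cells


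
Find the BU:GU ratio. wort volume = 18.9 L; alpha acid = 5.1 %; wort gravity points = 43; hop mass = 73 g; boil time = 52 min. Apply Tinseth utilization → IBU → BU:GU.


U = 1.65·0.000125^(GP/1000)·(1−e^(−0.04t))/4.15;  IBU = (α/100)·m·U·1000/V;  BU:GU = IBU/GP
U = 1.65·0.000125^(43/1000)·(1−e^(−0.04·52))/4.15 = 0.2364
IBU = (5.1/100)·73·0.2364·1000/18.9 = 46.5669
BU:GU = 46.5669/43

1.0830


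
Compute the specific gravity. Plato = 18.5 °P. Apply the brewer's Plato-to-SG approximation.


SG = 259/(259 − P)
SG = 259/(259 − 18.5)

1.0769


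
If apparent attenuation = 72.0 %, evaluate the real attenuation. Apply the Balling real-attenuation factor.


RA = AA · 0.8192
RA = 72.0 · 0.8192

58.9824 %


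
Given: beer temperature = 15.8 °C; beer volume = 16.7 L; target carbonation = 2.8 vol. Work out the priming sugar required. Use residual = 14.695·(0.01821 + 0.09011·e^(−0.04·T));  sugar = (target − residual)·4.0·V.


residual = 14.695·(0.01821 + 0.09011·e^(−0.04·15.8)) = 0.9714
sugar = (2.8 − 0.9714)·4.0·16.7

122.1487 g


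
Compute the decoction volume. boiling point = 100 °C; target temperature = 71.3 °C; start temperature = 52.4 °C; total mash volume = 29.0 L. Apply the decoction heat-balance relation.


V_dec = V_total·(T_target − T_start)/(T_boil − T_start)
V_dec = 29.0·(71.3 − 52.4)/(100 − 52.4)

11.5147 L


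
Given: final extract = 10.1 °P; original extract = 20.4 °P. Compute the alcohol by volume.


SG = 259/(259 − P);  ABV = (OG − FG)·131.25
OG = 259/(259 − 20.4) = 1.0855
FG = 259/(259 − 10.1) = 1.0406
ABV = (1.0855 − 1.0406)·131.25

5.8958 % ABV


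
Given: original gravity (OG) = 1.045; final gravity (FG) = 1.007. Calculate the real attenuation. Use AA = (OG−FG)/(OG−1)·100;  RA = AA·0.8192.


AA = (1.045 − 1.007)/(1.045 − 1)·100 = 84.4444
RA = 84.4444·0.8192

69.1769 %


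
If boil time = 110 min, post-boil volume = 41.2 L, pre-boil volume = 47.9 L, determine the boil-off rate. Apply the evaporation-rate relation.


rate = (V_pre − V_post) / (t_min/60)
rate = (47.9 − 41.2) / (110/60)

3.6545 L/hr


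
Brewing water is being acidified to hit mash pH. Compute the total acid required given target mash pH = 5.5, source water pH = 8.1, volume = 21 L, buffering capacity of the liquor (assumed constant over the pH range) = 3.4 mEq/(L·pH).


acid = buffering capacity · (pH_source − pH_target) · V
acid = 3.4 · (8.1 − 5.5) · 21

185.6400 mEq


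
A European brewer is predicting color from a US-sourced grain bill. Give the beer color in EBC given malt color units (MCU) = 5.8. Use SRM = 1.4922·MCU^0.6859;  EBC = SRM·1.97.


SRM = 1.4922·5.8^0.6859 = 4.9827
EBC = 4.9827·1.97

9.8159 EBC


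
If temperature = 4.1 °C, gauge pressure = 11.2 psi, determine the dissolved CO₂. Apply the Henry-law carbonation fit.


vols = (P + 14.695)·(0.01821 + 0.09011·e^(−0.04·T))
vols = (11.2 + 14.695)·(0.01821 + 0.09011·e^(−0.04·4.1))

2.4520 volumes


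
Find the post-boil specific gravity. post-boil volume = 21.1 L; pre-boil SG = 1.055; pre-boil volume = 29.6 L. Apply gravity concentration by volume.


SG_post = 1 + (SG_pre − 1)·V_pre/V_post
pts_pre = (1.055 − 1)·1000 = 55.0000
pts_post = 55.0000·29.6/21.1 = 77.1564
SG_post = 1 + 77.1564/1000

1.0772


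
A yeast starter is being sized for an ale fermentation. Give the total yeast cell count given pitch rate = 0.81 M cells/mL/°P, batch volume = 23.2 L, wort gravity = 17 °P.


cells (billions) = rate · V_L · °P
cells = 0.81 · 23.2 · 17

319.4640 billion cells


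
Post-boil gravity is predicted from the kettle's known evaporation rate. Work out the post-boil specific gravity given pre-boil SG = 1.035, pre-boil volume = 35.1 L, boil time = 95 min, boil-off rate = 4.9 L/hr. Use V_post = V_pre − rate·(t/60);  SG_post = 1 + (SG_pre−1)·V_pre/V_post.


V_post = 35.1 − 4.9·(95/60) = 27.3417
SG_post = 1 + (1.035 − 1)·35.1/27.3417

1.0449


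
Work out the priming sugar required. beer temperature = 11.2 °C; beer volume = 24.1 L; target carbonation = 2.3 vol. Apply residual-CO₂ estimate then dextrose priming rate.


residual = 14.695·(0.01821 + 0.09011·e^(−0.04·T));  sugar = (target − residual)·4.0·V
residual = 14.695·(0.01821 + 0.09011·e^(−0.04·11.2)) = 1.1136
sugar = (2.3 − 1.1136)·4.0·24.1

114.3678 g


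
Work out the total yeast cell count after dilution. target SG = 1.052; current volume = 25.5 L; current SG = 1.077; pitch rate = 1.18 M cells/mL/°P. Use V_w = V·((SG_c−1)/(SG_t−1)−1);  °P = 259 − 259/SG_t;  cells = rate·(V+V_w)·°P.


V_w = 25.5·((1.077−1)/(1.052−1)−1) = 12.2596
V_final = 25.5 + 12.2596 = 37.7596
°P = 259 − 259/1.052 = 12.8023
cells = 1.18·37.7596·12.8023

570.4229 billion cells


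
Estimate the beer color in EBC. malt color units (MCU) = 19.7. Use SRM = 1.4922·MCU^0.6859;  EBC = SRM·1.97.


SRM = 1.4922·19.7^0.6859 = 11.5266
EBC = 11.5266·1.97

22.7074 EBC


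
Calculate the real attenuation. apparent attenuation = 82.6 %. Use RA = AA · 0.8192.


RA = 82.6 · 0.8192

67.6659 %


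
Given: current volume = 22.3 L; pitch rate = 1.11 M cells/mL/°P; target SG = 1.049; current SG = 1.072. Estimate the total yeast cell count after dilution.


V_w = V·((SG_c−1)/(SG_t−1)−1);  °P = 259 − 259/SG_t;  cells = rate·(V+V_w)·°P
V_w = 22.3·((1.072−1)/(1.049−1)−1) = 10.4673
V_final = 22.3 + 10.4673 = 32.7673
°P = 259 − 259/1.049 = 12.0982
cells = 1.11·32.7673·12.0982

440.0324 billion cells


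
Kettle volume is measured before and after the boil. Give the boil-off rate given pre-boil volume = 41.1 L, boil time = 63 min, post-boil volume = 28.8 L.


rate = (V_pre − V_post) / (t_min/60)
rate = (41.1 − 28.8) / (63/60)

11.7143 L/hr


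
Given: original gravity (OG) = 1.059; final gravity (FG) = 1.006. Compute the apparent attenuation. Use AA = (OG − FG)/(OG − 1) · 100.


AA = (1.059 − 1.006)/(1.059 − 1) · 100

89.8305 %


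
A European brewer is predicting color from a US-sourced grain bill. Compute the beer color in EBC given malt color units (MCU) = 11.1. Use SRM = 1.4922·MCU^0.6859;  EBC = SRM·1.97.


SRM = 1.4922·11.1^0.6859 = 7.7770
EBC = 7.7770·1.97

15.3208 EBC


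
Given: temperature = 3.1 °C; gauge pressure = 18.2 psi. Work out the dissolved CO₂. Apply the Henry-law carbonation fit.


vols = (P + 14.695)·(0.01821 + 0.09011·e^(−0.04·T))
vols = (18.2 + 14.695)·(0.01821 + 0.09011·e^(−0.04·3.1))

3.2175 volumes


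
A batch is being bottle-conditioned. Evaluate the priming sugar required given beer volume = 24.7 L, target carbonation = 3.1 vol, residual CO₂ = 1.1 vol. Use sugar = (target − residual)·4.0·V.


sugar = (3.1 − 1.1)·4.0·24.7

197.6000 g


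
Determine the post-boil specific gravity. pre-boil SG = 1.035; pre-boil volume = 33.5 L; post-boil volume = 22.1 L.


SG_post = 1 + (SG_pre − 1)·V_pre/V_post
pts_pre = (1.035 − 1)·1000 = 35.0000
pts_post = 35.0000·33.5/22.1 = 53.0543
SG_post = 1 + 53.0543/1000

1.0531


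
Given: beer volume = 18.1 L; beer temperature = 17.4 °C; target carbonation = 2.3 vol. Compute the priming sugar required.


residual = 14.695·(0.01821 + 0.09011·e^(−0.04·T));  sugar = (target − residual)·4.0·V
residual = 14.695·(0.01821 + 0.09011·e^(−0.04·17.4)) = 0.9278
sugar = (2.3 − 0.9278)·4.0·18.1

99.3478 g


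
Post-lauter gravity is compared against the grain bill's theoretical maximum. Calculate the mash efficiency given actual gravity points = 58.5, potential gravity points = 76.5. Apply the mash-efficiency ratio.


efficiency = actual / potential × 100
efficiency = 58.5 / 76.5 × 100

76.4706 %


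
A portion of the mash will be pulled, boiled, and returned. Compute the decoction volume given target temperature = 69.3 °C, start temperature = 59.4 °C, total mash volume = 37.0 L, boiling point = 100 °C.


V_dec = V_total·(T_target − T_start)/(T_boil − T_start)
V_dec = 37.0·(69.3 − 59.4)/(100 − 59.4)

9.0222 L


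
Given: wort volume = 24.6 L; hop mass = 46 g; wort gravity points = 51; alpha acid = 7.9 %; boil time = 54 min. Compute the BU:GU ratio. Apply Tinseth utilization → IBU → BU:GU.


U = 1.65·0.000125^(GP/1000)·(1−e^(−0.04t))/4.15;  IBU = (α/100)·m·U·1000/V;  BU:GU = IBU/GP
U = 1.65·0.000125^(51/1000)·(1−e^(−0.04·54))/4.15 = 0.2224
IBU = (7.9/100)·46·0.2224·1000/24.6 = 32.8558
BU:GU = 32.8558/51

0.6442


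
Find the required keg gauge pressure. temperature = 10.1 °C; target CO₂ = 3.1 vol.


psi = vols/(0.01821 + 0.09011·e^(−0.04·T)) − 14.695
psi = 3.1/(0.01821 + 0.09011·e^(−0.04·10.1)) − 14.695

24.8602 psi


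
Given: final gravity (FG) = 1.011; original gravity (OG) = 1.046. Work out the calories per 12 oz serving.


ABW = (OG−FG)·131.25·0.79/FG;  °P = 259 − 259/SG (for OG→OE and FG→AE);  RE = 0.1808·OE + 0.8192·AE;  Cal = (6.9·ABW + 4·(RE−0.1))·FG·3.55
ABW = (1.046 − 1.011)·131.25·0.79/1.011 = 3.5896
OE = 259 − 259/1.046 = 11.3901 °P
AE = 259 − 259/1.011 = 2.8180 °P
RE = 0.1808·11.3901 + 0.8192·2.8180 = 4.3678 °P
Cal = (6.9·3.5896 + 4·(4.3678−0.1))·1.011·3.55

150.1637 kcal


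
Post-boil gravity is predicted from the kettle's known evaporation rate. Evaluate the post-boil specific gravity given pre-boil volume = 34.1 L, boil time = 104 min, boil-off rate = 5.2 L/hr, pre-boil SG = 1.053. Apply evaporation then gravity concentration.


V_post = V_pre − rate·(t/60);  SG_post = 1 + (SG_pre−1)·V_pre/V_post
V_post = 34.1 − 5.2·(104/60) = 25.0867
SG_post = 1 + (1.053 − 1)·34.1/25.0867

1.0720


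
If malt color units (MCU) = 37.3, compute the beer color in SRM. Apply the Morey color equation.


SRM = 1.4922 · MCU^0.6859
SRM = 1.4922 · 37.3^0.6859

17.8592 SRM


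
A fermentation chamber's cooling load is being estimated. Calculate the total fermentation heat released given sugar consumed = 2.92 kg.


Q = m_sugar · 590 kJ/kg
Q = 2.92 · 590

1722.8000 kJ


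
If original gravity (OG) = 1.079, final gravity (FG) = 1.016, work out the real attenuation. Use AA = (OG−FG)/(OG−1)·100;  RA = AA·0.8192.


AA = (1.079 − 1.016)/(1.079 − 1)·100 = 79.7468
RA = 79.7468·0.8192

65.3286 %


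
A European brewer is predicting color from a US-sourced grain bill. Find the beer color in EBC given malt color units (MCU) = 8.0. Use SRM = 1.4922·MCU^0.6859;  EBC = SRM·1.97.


SRM = 1.4922·8.0^0.6859 = 6.2124
EBC = 6.2124·1.97

12.2383 EBC


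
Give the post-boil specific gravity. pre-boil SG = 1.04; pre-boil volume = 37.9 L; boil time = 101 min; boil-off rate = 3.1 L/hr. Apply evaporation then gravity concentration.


V_post = V_pre − rate·(t/60);  SG_post = 1 + (SG_pre−1)·V_pre/V_post
V_post = 37.9 − 3.1·(101/60) = 32.6817
SG_post = 1 + (1.04 − 1)·37.9/32.6817

1.0464


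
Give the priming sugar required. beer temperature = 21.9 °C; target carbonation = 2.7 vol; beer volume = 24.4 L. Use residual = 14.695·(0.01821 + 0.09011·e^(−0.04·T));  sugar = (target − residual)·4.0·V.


residual = 14.695·(0.01821 + 0.09011·e^(−0.04·21.9)) = 0.8190
sugar = (2.7 − 0.8190)·4.0·24.4

183.5818 g


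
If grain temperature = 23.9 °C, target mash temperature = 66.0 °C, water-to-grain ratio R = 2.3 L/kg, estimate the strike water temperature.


T_strike = (0.41/R)·(T_mash − T_grain) + T_mash
T_strike = (0.41/2.3)·(66.0 − 23.9) + 66.0

73.5048 °C


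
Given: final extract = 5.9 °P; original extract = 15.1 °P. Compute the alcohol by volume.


SG = 259/(259 − P);  ABV = (OG − FG)·131.25
OG = 259/(259 − 15.1) = 1.0619
FG = 259/(259 − 5.9) = 1.0233
ABV = (1.0619 − 1.0233)·131.25

5.0662 % ABV


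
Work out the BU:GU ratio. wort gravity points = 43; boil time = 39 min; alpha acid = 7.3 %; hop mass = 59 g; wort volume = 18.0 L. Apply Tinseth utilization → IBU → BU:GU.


U = 1.65·0.000125^(GP/1000)·(1−e^(−0.04t))/4.15;  IBU = (α/100)·m·U·1000/V;  BU:GU = IBU/GP
U = 1.65·0.000125^(43/1000)·(1−e^(−0.04·39))/4.15 = 0.2134
IBU = (7.3/100)·59·0.2134·1000/18.0 = 51.0573
BU:GU = 51.0573/43

1.1874


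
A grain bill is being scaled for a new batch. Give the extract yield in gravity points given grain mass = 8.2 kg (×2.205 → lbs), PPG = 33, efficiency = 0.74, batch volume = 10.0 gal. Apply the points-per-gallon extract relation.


points = lbs × PPG × eff / vol
lbs = 8.2 × 2.205 = 18.0810
points = 18.0810 × 33 × 0.74 / 10.0

44.1538 points


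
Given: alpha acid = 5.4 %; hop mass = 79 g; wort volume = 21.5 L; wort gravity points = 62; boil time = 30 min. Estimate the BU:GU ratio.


U = 1.65·0.000125^(GP/1000)·(1−e^(−0.04t))/4.15;  IBU = (α/100)·m·U·1000/V;  BU:GU = IBU/GP
U = 1.65·0.000125^(62/1000)·(1−e^(−0.04·30))/4.15 = 0.1591
IBU = (5.4/100)·79·0.1591·1000/21.5 = 31.5779
BU:GU = 31.5779/62

0.5093


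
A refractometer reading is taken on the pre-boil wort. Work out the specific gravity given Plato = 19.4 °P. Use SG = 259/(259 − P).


SG = 259/(259 − 19.4)

1.0810


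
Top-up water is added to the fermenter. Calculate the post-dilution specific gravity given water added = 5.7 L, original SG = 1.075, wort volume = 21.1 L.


SG_new = 1 + (SG_old − 1)·V_old/(V_old + V_water)
pts = (1.075 − 1)·1000·21.1/(21.1 + 5.7) = 59.0485
SG_new = 1 + 59.0485/1000

1.0590


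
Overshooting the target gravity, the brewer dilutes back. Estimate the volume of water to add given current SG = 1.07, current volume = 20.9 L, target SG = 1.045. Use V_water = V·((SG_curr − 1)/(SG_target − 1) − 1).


V_water = 20.9·((1.07 − 1)/(1.045 − 1) − 1)

11.6111 L


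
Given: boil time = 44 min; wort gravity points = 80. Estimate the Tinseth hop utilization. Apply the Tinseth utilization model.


U = 1.65·0.000125^(GP/1000) · (1 − e^(−0.04·t))/4.15
bigness = 1.65·0.000125^(80/1000) = 0.8040
boil_factor = (1 − e^(−0.04·44))/4.15 = 0.1995
U = 0.8040 · 0.1995

0.1604


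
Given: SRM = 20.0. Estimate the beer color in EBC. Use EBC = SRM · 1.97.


EBC = 20.0 · 1.97

39.4000 EBC


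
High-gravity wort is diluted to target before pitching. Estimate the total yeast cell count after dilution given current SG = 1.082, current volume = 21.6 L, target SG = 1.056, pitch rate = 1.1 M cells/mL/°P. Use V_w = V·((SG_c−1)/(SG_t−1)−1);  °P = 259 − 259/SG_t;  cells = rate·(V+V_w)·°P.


V_w = 21.6·((1.082−1)/(1.056−1)−1) = 10.0286
V_final = 21.6 + 10.0286 = 31.6286
°P = 259 − 259/1.056 = 13.7348
cells = 1.1·31.6286·13.7348

477.8550 billion cells


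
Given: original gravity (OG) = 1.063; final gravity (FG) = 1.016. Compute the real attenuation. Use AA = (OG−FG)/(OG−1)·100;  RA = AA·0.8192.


AA = (1.063 − 1.016)/(1.063 − 1)·100 = 74.6032
RA = 74.6032·0.8192

61.1149 %


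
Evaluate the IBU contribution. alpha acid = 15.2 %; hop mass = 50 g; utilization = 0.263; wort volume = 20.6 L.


IBU = (α/100)·mass·U·1000 / V
IBU = (15.2/100)·50·0.263·1000 / 20.6

97.0291 IBU


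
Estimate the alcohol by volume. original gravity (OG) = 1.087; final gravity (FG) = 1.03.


ABV = (OG − FG) · 131.25
ABV = (1.087 − 1.03) · 131.25

7.4812 % ABV


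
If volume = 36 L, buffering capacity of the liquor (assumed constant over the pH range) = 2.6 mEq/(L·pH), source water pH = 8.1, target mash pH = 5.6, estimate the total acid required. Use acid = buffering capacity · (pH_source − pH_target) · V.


acid = 2.6 · (8.1 − 5.6) · 36

234.0000 mEq
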